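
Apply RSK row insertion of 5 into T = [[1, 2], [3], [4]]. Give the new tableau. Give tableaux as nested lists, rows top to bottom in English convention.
5 is larger than every entry of row 1, so it is appended to row 1. The new tableau is [[1, 2, 5], [3], [4]].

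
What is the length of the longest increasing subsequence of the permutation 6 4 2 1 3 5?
3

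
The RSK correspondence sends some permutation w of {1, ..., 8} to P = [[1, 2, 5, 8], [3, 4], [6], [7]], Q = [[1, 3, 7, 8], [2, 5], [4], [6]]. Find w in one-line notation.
Reverse the RSK construction: for i from n down to 1, find the cell of Q containing i, remove the entry at that cell from P, and reverse-bump it up through P; the value ejected from row 1 is w(i).

Step i=8: Q has 8 at row 1, column 4; remove that cell from P, ejecting 8. So w(8) = 8. P is now [[1, 2, 5], [3, 4], [6], [7]].
Step i=7: Q has 7 at row 1, column 3; remove that cell from P, ejecting 5. So w(7) = 5. P is now [[1, 2], [3, 4], [6], [7]].
Step i=6: Q has 6 at row 4, column 1; remove 7 from row 4 of P and reverse-bump: 7 enters row 3 and ejects 6; 6 enters row 2 and ejects 4; 4 enters row 1 and ejects 2. So w(6) = 2. P is now [[1, 4], [3, 6], [7]].
Step i=5: Q has 5 at row 2, column 2; remove 6 from row 2 of P and reverse-bump: 6 enters row 1 and ejects 4. So w(5) = 4. P is now [[1, 6], [3], [7]].
Step i=4: Q has 4 at row 3, column 1; remove 7 from row 3 of P and reverse-bump: 7 enters row 2 and ejects 3; 3 enters row 1 and ejects 1. So w(4) = 1. P is now [[3, 6], [7]].
Step i=3: Q has 3 at row 1, column 2; remove that cell from P, ejecting 6. So w(3) = 6. P is now [[3], [7]].
Step i=2: Q has 2 at row 2, column 1; remove 7 from row 2 of P and reverse-bump: 7 enters row 1 and ejects 3. So w(2) = 3. P is now [[7]].
Step i=1: Q has 1 at row 1, column 1; remove that cell from P, ejecting 7. So w(1) = 7. P is now [].

So w = 7 3 6 1 4 2 5 8.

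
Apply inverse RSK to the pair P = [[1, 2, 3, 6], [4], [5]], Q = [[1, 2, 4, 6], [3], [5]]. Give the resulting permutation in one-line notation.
1 5 2 4 3 6

Reverse the RSK construction: for i from n down to 1, find the cell of Q containing i, remove the entry at that cell from P, and reverse-bump it up through P; the value ejected from row 1 is w(i).

Step i=6: Q has 6 at row 1, column 4; remove that cell from P, ejecting 6. So w(6) = 6. P is now [[1, 2, 3], [4], [5]].
Step i=5: Q has 5 at row 3, column 1; remove 5 from row 3 of P and reverse-bump: 5 enters row 2 and ejects 4; 4 enters row 1 and ejects 3. So w(5) = 3. P is now [[1, 2, 4], [5]].
Step i=4: Q has 4 at row 1, column 3; remove that cell from P, ejecting 4. So w(4) = 4. P is now [[1, 2], [5]].
Step i=3: Q has 3 at row 2, column 1; remove 5 from row 2 of P and reverse-bump: 5 enters row 1 and ejects 2. So w(3) = 2. P is now [[1, 5]].
Step i=2: Q has 2 at row 1, column 2; remove that cell from P, ejecting 5. So w(2) = 5. P is now [[1]].
Step i=1: Q has 1 at row 1, column 1; remove that cell from P, ejecting 1. So w(1) = 1. P is now [].

So w = 1 5 2 4 3 6.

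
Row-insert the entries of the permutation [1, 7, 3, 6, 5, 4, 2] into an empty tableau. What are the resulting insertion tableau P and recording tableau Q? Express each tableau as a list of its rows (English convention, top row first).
Insert each entry of the permutation into P by Schensted row insertion, recording in Q the position of each new cell.

Insert 1: appended to row 1. P = [[1]].
Insert 7: appended to row 1. P = [[1, 7]].
Insert 3: 3 bumps 7 from row 1; 7 starts row 2. P = [[1, 3], [7]].
Insert 6: appended to row 1. P = [[1, 3, 6], [7]].
Insert 5: 5 bumps 6 from row 1; 6 bumps 7 from row 2; 7 starts row 3. P = [[1, 3, 5], [6], [7]].
Insert 4: 4 bumps 5 from row 1; 5 bumps 6 from row 2; 6 bumps 7 from row 3; 7 starts row 4. P = [[1, 3, 4], [5], [6], [7]].
Insert 2: 2 bumps 3 from row 1; 3 bumps 5 from row 2; 5 bumps 6 from row 3; 6 bumps 7 from row 4; 7 starts row 5. P = [[1, 2, 4], [3], [5], [6], [7]].

So P = [[1, 2, 4], [3], [5], [6], [7]], Q = [[1, 2, 4], [3], [5], [6], [7]].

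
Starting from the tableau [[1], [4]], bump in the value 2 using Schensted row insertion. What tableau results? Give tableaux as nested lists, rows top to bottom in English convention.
2 is larger than every entry of row 1, so it is appended to row 1. The new tableau is [[1, 2], [4]].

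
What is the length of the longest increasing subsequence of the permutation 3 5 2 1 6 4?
3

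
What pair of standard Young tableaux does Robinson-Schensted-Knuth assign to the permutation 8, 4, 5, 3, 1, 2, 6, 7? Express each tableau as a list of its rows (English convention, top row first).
Insert each entry of the permutation into P by Schensted row insertion, recording in Q the position of each new cell.

After inserting 8: P = [[8]].
After inserting 4: P = [[4], [8]].
After inserting 5: P = [[4, 5], [8]].
After inserting 3: P = [[3, 5], [4], [8]].
After inserting 1: P = [[1, 5], [3], [4], [8]].
After inserting 2: P = [[1, 2], [3, 5], [4], [8]].
After inserting 6: P = [[1, 2, 6], [3, 5], [4], [8]].
After inserting 7: P = [[1, 2, 6, 7], [3, 5], [4], [8]].

So P = [[1, 2, 6, 7], [3, 5], [4], [8]], Q = [[1, 3, 7, 8], [2, 6], [4], [5]].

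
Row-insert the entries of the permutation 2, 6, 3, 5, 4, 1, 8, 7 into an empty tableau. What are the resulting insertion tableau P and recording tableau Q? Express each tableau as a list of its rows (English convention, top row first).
P = [[1, 3, 4, 7], [2, 8], [5], [6]], Q = [[1, 2, 4, 7], [3, 8], [5], [6]]

Insert each entry of the permutation into P by Schensted row insertion, recording in Q the position of each new cell.

Insert 2: appended to row 1. P = [[2]].
Insert 6: appended to row 1. P = [[2, 6]].
Insert 3: 3 bumps 6 from row 1; 6 starts row 2. P = [[2, 3], [6]].
Insert 5: appended to row 1. P = [[2, 3, 5], [6]].
Insert 4: 4 bumps 5 from row 1; 5 bumps 6 from row 2; 6 starts row 3. P = [[2, 3, 4], [5], [6]].
Insert 1: 1 bumps 2 from row 1; 2 bumps 5 from row 2; 5 bumps 6 from row 3; 6 starts row 4. P = [[1, 3, 4], [2], [5], [6]].
Insert 8: appended to row 1. P = [[1, 3, 4, 8], [2], [5], [6]].
Insert 7: 7 bumps 8 from row 1; 8 appends to row 2. P = [[1, 3, 4, 7], [2, 8], [5], [6]].

So P = [[1, 3, 4, 7], [2, 8], [5], [6]], Q = [[1, 2, 4, 7], [3, 8], [5], [6]].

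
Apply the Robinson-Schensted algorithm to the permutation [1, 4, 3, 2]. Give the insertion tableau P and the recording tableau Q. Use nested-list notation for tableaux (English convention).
P = [[1, 2], [3], [4]], Q = [[1, 2], [3], [4]]

Insert each entry of the permutation into P by Schensted row insertion, recording in Q the position of each new cell.

After inserting 1: P = [[1]].
After inserting 4: P = [[1, 4]].
After inserting 3: P = [[1, 3], [4]].
After inserting 2: P = [[1, 2], [3], [4]].

So P = [[1, 2], [3], [4]], Q = [[1, 2], [3], [4]].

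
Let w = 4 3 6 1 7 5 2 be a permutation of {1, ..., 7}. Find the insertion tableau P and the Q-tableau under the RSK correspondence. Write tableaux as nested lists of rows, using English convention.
Insert each entry of the permutation into P by Schensted row insertion, recording in Q the position of each new cell.

After inserting 4: P = [[4]].
After inserting 3: P = [[3], [4]].
After inserting 6: P = [[3, 6], [4]].
After inserting 1: P = [[1, 6], [3], [4]].
After inserting 7: P = [[1, 6, 7], [3], [4]].
After inserting 5: P = [[1, 5, 7], [3, 6], [4]].
After inserting 2: P = [[1, 2, 7], [3, 5], [4, 6]].

So P = [[1, 2, 7], [3, 5], [4, 6]], Q = [[1, 3, 5], [2, 6], [4, 7]].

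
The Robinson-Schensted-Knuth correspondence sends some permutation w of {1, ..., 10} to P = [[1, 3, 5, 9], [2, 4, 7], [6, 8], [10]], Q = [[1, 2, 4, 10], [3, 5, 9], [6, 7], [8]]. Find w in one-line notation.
2 6 4 10 8 1 7 3 5 9

Reverse the RSK construction: for i from n down to 1, find the cell of Q containing i, remove the entry at that cell from P, and reverse-bump it up through P; the value ejected from row 1 is w(i).

Step i=10: Q has 10 at row 1, column 4; remove that cell from P, ejecting 9. So w(10) = 9. P is now [[1, 3, 5], [2, 4, 7], [6, 8], [10]].
Step i=9: Q has 9 at row 2, column 3; remove 7 from row 2 of P and reverse-bump: 7 enters row 1 and ejects 5. So w(9) = 5. P is now [[1, 3, 7], [2, 4], [6, 8], [10]].
Step i=8: Q has 8 at row 4, column 1; remove 10 from row 4 of P and reverse-bump: 10 enters row 3 and ejects 8; 8 enters row 2 and ejects 4; 4 enters row 1 and ejects 3. So w(8) = 3. P is now [[1, 4, 7], [2, 8], [6, 10]].
Step i=7: Q has 7 at row 3, column 2; remove 10 from row 3 of P and reverse-bump: 10 enters row 2 and ejects 8; 8 enters row 1 and ejects 7. So w(7) = 7. P is now [[1, 4, 8], [2, 10], [6]].
Step i=6: Q has 6 at row 3, column 1; remove 6 from row 3 of P and reverse-bump: 6 enters row 2 and ejects 2; 2 enters row 1 and ejects 1. So w(6) = 1. P is now [[2, 4, 8], [6, 10]].
Step i=5: Q has 5 at row 2, column 2; remove 10 from row 2 of P and reverse-bump: 10 enters row 1 and ejects 8. So w(5) = 8. P is now [[2, 4, 10], [6]].
Step i=4: Q has 4 at row 1, column 3; remove that cell from P, ejecting 10. So w(4) = 10. P is now [[2, 4], [6]].
Step i=3: Q has 3 at row 2, column 1; remove 6 from row 2 of P and reverse-bump: 6 enters row 1 and ejects 4. So w(3) = 4. P is now [[2, 6]].
Step i=2: Q has 2 at row 1, column 2; remove that cell from P, ejecting 6. So w(2) = 6. P is now [[2]].
Step i=1: Q has 1 at row 1, column 1; remove that cell from P, ejecting 2. So w(1) = 2. P is now [].

So w = 2 6 4 10 8 1 7 3 5 9.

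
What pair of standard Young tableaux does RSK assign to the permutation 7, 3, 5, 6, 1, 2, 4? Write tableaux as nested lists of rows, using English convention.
Insert each entry of the permutation into P by Schensted row insertion, recording in Q the position of each new cell.

Insert 7: appended to row 1. P = [[7]].
Insert 3: 3 bumps 7 from row 1; 7 starts row 2. P = [[3], [7]].
Insert 5: appended to row 1. P = [[3, 5], [7]].
Insert 6: appended to row 1. P = [[3, 5, 6], [7]].
Insert 1: 1 bumps 3 from row 1; 3 bumps 7 from row 2; 7 starts row 3. P = [[1, 5, 6], [3], [7]].
Insert 2: 2 bumps 5 from row 1; 5 appends to row 2. P = [[1, 2, 6], [3, 5], [7]].
Insert 4: 4 bumps 6 from row 1; 6 appends to row 2. P = [[1, 2, 4], [3, 5, 6], [7]].

So P = [[1, 2, 4], [3, 5, 6], [7]], Q = [[1, 3, 4], [2, 6, 7], [5]].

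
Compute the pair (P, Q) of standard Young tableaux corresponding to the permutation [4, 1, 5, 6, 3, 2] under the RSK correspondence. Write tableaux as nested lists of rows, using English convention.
P = [[1, 2, 6], [3, 5], [4]], Q = [[1, 3, 4], [2, 5], [6]]

Insert each entry of the permutation into P by Schensted row insertion, recording in Q the position of each new cell.

Insert 4: appended to row 1. P = [[4]], Q = [[1]].
Insert 1: 1 bumps 4 from row 1; 4 starts row 2. P = [[1], [4]], Q = [[1], [2]].
Insert 5: appended to row 1. P = [[1, 5], [4]], Q = [[1, 3], [2]].
Insert 6: appended to row 1. P = [[1, 5, 6], [4]], Q = [[1, 3, 4], [2]].
Insert 3: 3 bumps 5 from row 1; 5 appends to row 2. P = [[1, 3, 6], [4, 5]], Q = [[1, 3, 4], [2, 5]].
Insert 2: 2 bumps 3 from row 1; 3 bumps 4 from row 2; 4 starts row 3. P = [[1, 2, 6], [3, 5], [4]], Q = [[1, 3, 4], [2, 5], [6]].

So P = [[1, 2, 6], [3, 5], [4]], Q = [[1, 3, 4], [2, 5], [6]].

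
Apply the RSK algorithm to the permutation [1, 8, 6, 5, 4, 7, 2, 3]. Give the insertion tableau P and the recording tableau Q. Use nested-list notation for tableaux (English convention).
Insert each entry of the permutation into P by Schensted row insertion, recording in Q the position of each new cell.

Insert 1: appended to row 1. P = [[1]], Q = [[1]].
Insert 8: appended to row 1. P = [[1, 8]], Q = [[1, 2]].
Insert 6: 6 bumps 8 from row 1; 8 starts row 2. P = [[1, 6], [8]], Q = [[1, 2], [3]].
Insert 5: 5 bumps 6 from row 1; 6 bumps 8 from row 2; 8 starts row 3. P = [[1, 5], [6], [8]], Q = [[1, 2], [3], [4]].
Insert 4: 4 bumps 5 from row 1; 5 bumps 6 from row 2; 6 bumps 8 from row 3; 8 starts row 4. P = [[1, 4], [5], [6], [8]], Q = [[1, 2], [3], [4], [5]].
Insert 7: appended to row 1. P = [[1, 4, 7], [5], [6], [8]], Q = [[1, 2, 6], [3], [4], [5]].
Insert 2: 2 bumps 4 from row 1; 4 bumps 5 from row 2; 5 bumps 6 from row 3; 6 bumps 8 from row 4; 8 starts row 5. P = [[1, 2, 7], [4], [5], [6], [8]], Q = [[1, 2, 6], [3], [4], [5], [7]].
Insert 3: 3 bumps 7 from row 1; 7 appends to row 2. P = [[1, 2, 3], [4, 7], [5], [6], [8]], Q = [[1, 2, 6], [3, 8], [4], [5], [7]].

So P = [[1, 2, 3], [4, 7], [5], [6], [8]], Q = [[1, 2, 6], [3, 8], [4], [5], [7]].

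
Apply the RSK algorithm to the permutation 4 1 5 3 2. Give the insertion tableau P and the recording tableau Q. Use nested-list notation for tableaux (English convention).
Insert each entry of the permutation into P by Schensted row insertion, recording in Q the position of each new cell.

After inserting 4: P = [[4]].
After inserting 1: P = [[1], [4]].
After inserting 5: P = [[1, 5], [4]].
After inserting 3: P = [[1, 3], [4, 5]].
After inserting 2: P = [[1, 2], [3, 5], [4]].

So P = [[1, 2], [3, 5], [4]], Q = [[1, 3], [2, 4], [5]].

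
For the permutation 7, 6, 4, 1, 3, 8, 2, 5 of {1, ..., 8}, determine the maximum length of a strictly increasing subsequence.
3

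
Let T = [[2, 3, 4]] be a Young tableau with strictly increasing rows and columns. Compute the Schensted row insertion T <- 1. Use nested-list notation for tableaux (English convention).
In row 1, 1 replaces 2 (the leftmost entry greater than 1); 2 is bumped to row 2. 2 starts a new row 2. The new tableau is [[1, 3, 4], [2]].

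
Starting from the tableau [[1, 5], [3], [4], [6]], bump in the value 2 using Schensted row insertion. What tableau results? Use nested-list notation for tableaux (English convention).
[[1, 2], [3, 5], [4], [6]]

In row 1, 2 replaces 5 (the leftmost entry greater than 2); 5 is bumped to row 2. 5 is appended to row 2. The new tableau is [[1, 2], [3, 5], [4], [6]].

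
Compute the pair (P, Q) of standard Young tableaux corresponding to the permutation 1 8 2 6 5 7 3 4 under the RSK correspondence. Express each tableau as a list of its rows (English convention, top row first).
P = [[1, 2, 3, 4], [5, 7], [6], [8]], Q = [[1, 2, 4, 6], [3, 8], [5], [7]]

Insert each entry of the permutation into P by Schensted row insertion, recording in Q the position of each new cell.

Insert 1: appended to row 1. P = [[1]].
Insert 8: appended to row 1. P = [[1, 8]].
Insert 2: 2 bumps 8 from row 1; 8 starts row 2. P = [[1, 2], [8]].
Insert 6: appended to row 1. P = [[1, 2, 6], [8]].
Insert 5: 5 bumps 6 from row 1; 6 bumps 8 from row 2; 8 starts row 3. P = [[1, 2, 5], [6], [8]].
Insert 7: appended to row 1. P = [[1, 2, 5, 7], [6], [8]].
Insert 3: 3 bumps 5 from row 1; 5 bumps 6 from row 2; 6 bumps 8 from row 3; 8 starts row 4. P = [[1, 2, 3, 7], [5], [6], [8]].
Insert 4: 4 bumps 7 from row 1; 7 appends to row 2. P = [[1, 2, 3, 4], [5, 7], [6], [8]].

So P = [[1, 2, 3, 4], [5, 7], [6], [8]], Q = [[1, 2, 4, 6], [3, 8], [5], [7]].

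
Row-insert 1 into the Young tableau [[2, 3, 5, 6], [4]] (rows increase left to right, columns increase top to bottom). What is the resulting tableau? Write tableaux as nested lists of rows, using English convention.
In row 1, 1 replaces 2 (the leftmost entry greater than 1); 2 is bumped to row 2. In row 2, 2 replaces 4 (the leftmost entry greater than 2); 4 is bumped to row 3. 4 starts a new row 3. The new tableau is [[1, 3, 5, 6], [2], [4]].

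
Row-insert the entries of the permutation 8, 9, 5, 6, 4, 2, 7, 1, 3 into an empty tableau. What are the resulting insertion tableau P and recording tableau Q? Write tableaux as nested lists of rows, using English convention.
P = [[1, 3, 7], [2, 6], [4, 9], [5], [8]], Q = [[1, 2, 7], [3, 4], [5, 9], [6], [8]]

Insert each entry of the permutation into P by Schensted row insertion, recording in Q the position of each new cell.

After inserting 8: P = [[8]].
After inserting 9: P = [[8, 9]].
After inserting 5: P = [[5, 9], [8]].
After inserting 6: P = [[5, 6], [8, 9]].
After inserting 4: P = [[4, 6], [5, 9], [8]].
After inserting 2: P = [[2, 6], [4, 9], [5], [8]].
After inserting 7: P = [[2, 6, 7], [4, 9], [5], [8]].
After inserting 1: P = [[1, 6, 7], [2, 9], [4], [5], [8]].
After inserting 3: P = [[1, 3, 7], [2, 6], [4, 9], [5], [8]].

So P = [[1, 3, 7], [2, 6], [4, 9], [5], [8]], Q = [[1, 2, 7], [3, 4], [5, 9], [6], [8]].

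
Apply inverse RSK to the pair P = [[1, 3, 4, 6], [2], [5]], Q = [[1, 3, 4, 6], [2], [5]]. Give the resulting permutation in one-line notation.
Reverse the RSK construction: for i from n down to 1, find the cell of Q containing i, remove the entry at that cell from P, and reverse-bump it up through P; the value ejected from row 1 is w(i).

Step i=6: Q has 6 at row 1, column 4; remove that cell from P, ejecting 6. So w(6) = 6. P is now [[1, 3, 4], [2], [5]].
Step i=5: Q has 5 at row 3, column 1; remove 5 from row 3 of P and reverse-bump: 5 enters row 2 and ejects 2; 2 enters row 1 and ejects 1. So w(5) = 1. P is now [[2, 3, 4], [5]].
Step i=4: Q has 4 at row 1, column 3; remove that cell from P, ejecting 4. So w(4) = 4. P is now [[2, 3], [5]].
Step i=3: Q has 3 at row 1, column 2; remove that cell from P, ejecting 3. So w(3) = 3. P is now [[2], [5]].
Step i=2: Q has 2 at row 2, column 1; remove 5 from row 2 of P and reverse-bump: 5 enters row 1 and ejects 2. So w(2) = 2. P is now [[5]].
Step i=1: Q has 1 at row 1, column 1; remove that cell from P, ejecting 5. So w(1) = 5. P is now [].

So w = 5 2 3 4 1 6.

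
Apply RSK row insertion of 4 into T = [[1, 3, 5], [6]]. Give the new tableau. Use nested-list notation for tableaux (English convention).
In row 1, 4 replaces 5 (the leftmost entry greater than 4); 5 is bumped to row 2. In row 2, 5 replaces 6 (the leftmost entry greater than 5); 6 is bumped to row 3. 6 starts a new row 3. The new tableau is [[1, 3, 4], [5], [6]].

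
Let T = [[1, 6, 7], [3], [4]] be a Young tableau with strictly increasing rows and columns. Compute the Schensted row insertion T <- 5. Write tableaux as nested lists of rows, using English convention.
In row 1, 5 replaces 6 (the leftmost entry greater than 5); 6 is bumped to row 2. 6 is appended to row 2. The new tableau is [[1, 5, 7], [3, 6], [4]].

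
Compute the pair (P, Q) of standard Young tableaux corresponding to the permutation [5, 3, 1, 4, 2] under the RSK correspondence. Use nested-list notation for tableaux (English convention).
Insert each entry of the permutation into P by Schensted row insertion, recording in Q the position of each new cell.

After inserting 5: P = [[5]].
After inserting 3: P = [[3], [5]].
After inserting 1: P = [[1], [3], [5]].
After inserting 4: P = [[1, 4], [3], [5]].
After inserting 2: P = [[1, 2], [3, 4], [5]].

So P = [[1, 2], [3, 4], [5]], Q = [[1, 4], [2, 5], [3]].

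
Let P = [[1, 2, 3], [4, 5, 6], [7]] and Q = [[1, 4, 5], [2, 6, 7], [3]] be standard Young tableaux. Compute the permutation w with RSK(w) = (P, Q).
7 4 1 5 6 2 3

Reverse the RSK construction: for i from n down to 1, find the cell of Q containing i, remove the entry at that cell from P, and reverse-bump it up through P; the value ejected from row 1 is w(i).

Step i=7: Q has 7 at row 2, column 3; remove 6 from row 2 of P and reverse-bump: 6 enters row 1 and ejects 3. So w(7) = 3. P is now [[1, 2, 6], [4, 5], [7]].
Step i=6: Q has 6 at row 2, column 2; remove 5 from row 2 of P and reverse-bump: 5 enters row 1 and ejects 2. So w(6) = 2. P is now [[1, 5, 6], [4], [7]].
Step i=5: Q has 5 at row 1, column 3; remove that cell from P, ejecting 6. So w(5) = 6. P is now [[1, 5], [4], [7]].
Step i=4: Q has 4 at row 1, column 2; remove that cell from P, ejecting 5. So w(4) = 5. P is now [[1], [4], [7]].
Step i=3: Q has 3 at row 3, column 1; remove 7 from row 3 of P and reverse-bump: 7 enters row 2 and ejects 4; 4 enters row 1 and ejects 1. So w(3) = 1. P is now [[4], [7]].
Step i=2: Q has 2 at row 2, column 1; remove 7 from row 2 of P and reverse-bump: 7 enters row 1 and ejects 4. So w(2) = 4. P is now [[7]].
Step i=1: Q has 1 at row 1, column 1; remove that cell from P, ejecting 7. So w(1) = 7. P is now [].

So w = 7 4 1 5 6 2 3.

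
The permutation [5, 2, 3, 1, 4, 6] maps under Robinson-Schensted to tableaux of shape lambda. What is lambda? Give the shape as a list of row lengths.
RSK row insertion gives P = [[1, 3, 4, 6], [2], [5]], which has shape [4, 1, 1].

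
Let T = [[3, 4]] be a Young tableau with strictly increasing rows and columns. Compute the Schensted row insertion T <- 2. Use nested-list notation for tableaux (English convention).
[[2, 4], [3]]

In row 1, 2 replaces 3 (the leftmost entry greater than 2); 3 is bumped to row 2. 3 starts a new row 2. The new tableau is [[2, 4], [3]].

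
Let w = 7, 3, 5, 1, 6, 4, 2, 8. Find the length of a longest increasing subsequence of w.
4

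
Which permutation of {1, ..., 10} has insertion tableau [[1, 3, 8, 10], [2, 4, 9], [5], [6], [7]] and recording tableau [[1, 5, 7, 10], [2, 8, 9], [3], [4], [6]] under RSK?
Reverse the RSK construction: for i from n down to 1, find the cell of Q containing i, remove the entry at that cell from P, and reverse-bump it up through P; the value ejected from row 1 is w(i).

Step i=10: Q has 10 at row 1, column 4; remove that cell from P, ejecting 10. So w(10) = 10. P is now [[1, 3, 8], [2, 4, 9], [5], [6], [7]].
Step i=9: Q has 9 at row 2, column 3; remove 9 from row 2 of P and reverse-bump: 9 enters row 1 and ejects 8. So w(9) = 8. P is now [[1, 3, 9], [2, 4], [5], [6], [7]].
Step i=8: Q has 8 at row 2, column 2; remove 4 from row 2 of P and reverse-bump: 4 enters row 1 and ejects 3. So w(8) = 3. P is now [[1, 4, 9], [2], [5], [6], [7]].
Step i=7: Q has 7 at row 1, column 3; remove that cell from P, ejecting 9. So w(7) = 9. P is now [[1, 4], [2], [5], [6], [7]].
Step i=6: Q has 6 at row 5, column 1; remove 7 from row 5 of P and reverse-bump: 7 enters row 4 and ejects 6; 6 enters row 3 and ejects 5; 5 enters row 2 and ejects 2; 2 enters row 1 and ejects 1. So w(6) = 1. P is now [[2, 4], [5], [6], [7]].
Step i=5: Q has 5 at row 1, column 2; remove that cell from P, ejecting 4. So w(5) = 4. P is now [[2], [5], [6], [7]].
Step i=4: Q has 4 at row 4, column 1; remove 7 from row 4 of P and reverse-bump: 7 enters row 3 and ejects 6; 6 enters row 2 and ejects 5; 5 enters row 1 and ejects 2. So w(4) = 2. P is now [[5], [6], [7]].
Step i=3: Q has 3 at row 3, column 1; remove 7 from row 3 of P and reverse-bump: 7 enters row 2 and ejects 6; 6 enters row 1 and ejects 5. So w(3) = 5. P is now [[6], [7]].
Step i=2: Q has 2 at row 2, column 1; remove 7 from row 2 of P and reverse-bump: 7 enters row 1 and ejects 6. So w(2) = 6. P is now [[7]].
Step i=1: Q has 1 at row 1, column 1; remove that cell from P, ejecting 7. So w(1) = 7. P is now [].

So w = 7 6 5 2 4 1 9 3 8 10.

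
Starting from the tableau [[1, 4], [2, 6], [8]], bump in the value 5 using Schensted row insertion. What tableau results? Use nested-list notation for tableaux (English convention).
[[1, 4, 5], [2, 6], [8]]

5 is larger than every entry of row 1, so it is appended to row 1. The new tableau is [[1, 4, 5], [2, 6], [8]].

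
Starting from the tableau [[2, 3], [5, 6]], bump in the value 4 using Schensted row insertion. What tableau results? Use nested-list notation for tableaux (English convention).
[[2, 3, 4], [5, 6]]

4 is larger than every entry of row 1, so it is appended to row 1. The new tableau is [[2, 3, 4], [5, 6]].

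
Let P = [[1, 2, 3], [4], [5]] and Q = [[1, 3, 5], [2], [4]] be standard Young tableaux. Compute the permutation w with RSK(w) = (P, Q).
5 1 4 2 3

Reverse the RSK construction: for i from n down to 1, find the cell of Q containing i, remove the entry at that cell from P, and reverse-bump it up through P; the value ejected from row 1 is w(i).

Step i=5: Q has 5 at row 1, column 3; remove that cell from P, ejecting 3. So w(5) = 3. P is now [[1, 2], [4], [5]].
Step i=4: Q has 4 at row 3, column 1; remove 5 from row 3 of P and reverse-bump: 5 enters row 2 and ejects 4; 4 enters row 1 and ejects 2. So w(4) = 2. P is now [[1, 4], [5]].
Step i=3: Q has 3 at row 1, column 2; remove that cell from P, ejecting 4. So w(3) = 4. P is now [[1], [5]].
Step i=2: Q has 2 at row 2, column 1; remove 5 from row 2 of P and reverse-bump: 5 enters row 1 and ejects 1. So w(2) = 1. P is now [[5]].
Step i=1: Q has 1 at row 1, column 1; remove that cell from P, ejecting 5. So w(1) = 5. P is now [].

So w = 5 1 4 2 3.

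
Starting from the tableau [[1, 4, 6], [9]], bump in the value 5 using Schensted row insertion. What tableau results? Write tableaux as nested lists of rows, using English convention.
[[1, 4, 5], [6], [9]]

In row 1, 5 replaces 6 (the leftmost entry greater than 5); 6 is bumped to row 2. In row 2, 6 replaces 9 (the leftmost entry greater than 6); 9 is bumped to row 3. 9 starts a new row 3. The new tableau is [[1, 4, 5], [6], [9]].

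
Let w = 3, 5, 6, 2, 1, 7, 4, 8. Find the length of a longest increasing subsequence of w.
5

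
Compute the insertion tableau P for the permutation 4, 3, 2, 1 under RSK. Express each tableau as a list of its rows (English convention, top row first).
P = [[1], [2], [3], [4]]

Insert 4: appended to row 1. P = [[4]].
Insert 3: 3 bumps 4 from row 1; 4 starts row 2. P = [[3], [4]].
Insert 2: 2 bumps 3 from row 1; 3 bumps 4 from row 2; 4 starts row 3. P = [[2], [3], [4]].
Insert 1: 1 bumps 2 from row 1; 2 bumps 3 from row 2; 3 bumps 4 from row 3; 4 starts row 4. P = [[1], [2], [3], [4]].

So P = [[1], [2], [3], [4]].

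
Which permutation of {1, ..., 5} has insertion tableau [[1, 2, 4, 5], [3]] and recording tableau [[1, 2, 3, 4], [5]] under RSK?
1 3 4 5 2

Reverse the RSK construction: for i from n down to 1, find the cell of Q containing i, remove the entry at that cell from P, and reverse-bump it up through P; the value ejected from row 1 is w(i).

Step i=5: Q has 5 at row 2, column 1; remove 3 from row 2 of P and reverse-bump: 3 enters row 1 and ejects 2. So w(5) = 2. P is now [[1, 3, 4, 5]].
Step i=4: Q has 4 at row 1, column 4; remove that cell from P, ejecting 5. So w(4) = 5. P is now [[1, 3, 4]].
Step i=3: Q has 3 at row 1, column 3; remove that cell from P, ejecting 4. So w(3) = 4. P is now [[1, 3]].
Step i=2: Q has 2 at row 1, column 2; remove that cell from P, ejecting 3. So w(2) = 3. P is now [[1]].
Step i=1: Q has 1 at row 1, column 1; remove that cell from P, ejecting 1. So w(1) = 1. P is now [].

So w = 1 3 4 5 2.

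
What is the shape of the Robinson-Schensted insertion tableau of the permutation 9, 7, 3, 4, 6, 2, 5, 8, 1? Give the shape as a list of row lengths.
Row-insert each entry into an empty tableau.

After inserting 9: P = [[9]].
After inserting 7: P = [[7], [9]].
After inserting 3: P = [[3], [7], [9]].
After inserting 4: P = [[3, 4], [7], [9]].
After inserting 6: P = [[3, 4, 6], [7], [9]].
After inserting 2: P = [[2, 4, 6], [3], [7], [9]].
After inserting 5: P = [[2, 4, 5], [3, 6], [7], [9]].
After inserting 8: P = [[2, 4, 5, 8], [3, 6], [7], [9]].
After inserting 1: P = [[1, 4, 5, 8], [2, 6], [3], [7], [9]].

The final insertion tableau P = [[1, 4, 5, 8], [2, 6], [3], [7], [9]] has shape [4, 2, 1, 1, 1].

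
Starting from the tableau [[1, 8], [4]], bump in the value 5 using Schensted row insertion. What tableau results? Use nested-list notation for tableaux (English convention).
[[1, 5], [4, 8]]

In row 1, 5 replaces 8 (the leftmost entry greater than 5); 8 is bumped to row 2. 8 is appended to row 2. The new tableau is [[1, 5], [4, 8]].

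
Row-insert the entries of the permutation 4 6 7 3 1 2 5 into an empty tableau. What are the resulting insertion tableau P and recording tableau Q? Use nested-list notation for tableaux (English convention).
Insert each entry of the permutation into P by Schensted row insertion, recording in Q the position of each new cell.

Insert 4: appended to row 1. P = [[4]], Q = [[1]].
Insert 6: appended to row 1. P = [[4, 6]], Q = [[1, 2]].
Insert 7: appended to row 1. P = [[4, 6, 7]], Q = [[1, 2, 3]].
Insert 3: 3 bumps 4 from row 1; 4 starts row 2. P = [[3, 6, 7], [4]], Q = [[1, 2, 3], [4]].
Insert 1: 1 bumps 3 from row 1; 3 bumps 4 from row 2; 4 starts row 3. P = [[1, 6, 7], [3], [4]], Q = [[1, 2, 3], [4], [5]].
Insert 2: 2 bumps 6 from row 1; 6 appends to row 2. P = [[1, 2, 7], [3, 6], [4]], Q = [[1, 2, 3], [4, 6], [5]].
Insert 5: 5 bumps 7 from row 1; 7 appends to row 2. P = [[1, 2, 5], [3, 6, 7], [4]], Q = [[1, 2, 3], [4, 6, 7], [5]].

So P = [[1, 2, 5], [3, 6, 7], [4]], Q = [[1, 2, 3], [4, 6, 7], [5]].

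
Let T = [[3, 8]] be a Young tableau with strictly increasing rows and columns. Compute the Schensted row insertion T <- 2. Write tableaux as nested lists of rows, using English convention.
In row 1, 2 replaces 3 (the leftmost entry greater than 2); 3 is bumped to row 2. 3 starts a new row 2. The new tableau is [[2, 8], [3]].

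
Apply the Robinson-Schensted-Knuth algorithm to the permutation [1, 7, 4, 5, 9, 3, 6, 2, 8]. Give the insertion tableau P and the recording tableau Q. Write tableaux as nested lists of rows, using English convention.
Insert each entry of the permutation into P by Schensted row insertion, recording in Q the position of each new cell.

Insert 1: appended to row 1. P = [[1]].
Insert 7: appended to row 1. P = [[1, 7]].
Insert 4: 4 bumps 7 from row 1; 7 starts row 2. P = [[1, 4], [7]].
Insert 5: appended to row 1. P = [[1, 4, 5], [7]].
Insert 9: appended to row 1. P = [[1, 4, 5, 9], [7]].
Insert 3: 3 bumps 4 from row 1; 4 bumps 7 from row 2; 7 starts row 3. P = [[1, 3, 5, 9], [4], [7]].
Insert 6: 6 bumps 9 from row 1; 9 appends to row 2. P = [[1, 3, 5, 6], [4, 9], [7]].
Insert 2: 2 bumps 3 from row 1; 3 bumps 4 from row 2; 4 bumps 7 from row 3; 7 starts row 4. P = [[1, 2, 5, 6], [3, 9], [4], [7]].
Insert 8: appended to row 1. P = [[1, 2, 5, 6, 8], [3, 9], [4], [7]].

So P = [[1, 2, 5, 6, 8], [3, 9], [4], [7]], Q = [[1, 2, 4, 5, 9], [3, 7], [6], [8]].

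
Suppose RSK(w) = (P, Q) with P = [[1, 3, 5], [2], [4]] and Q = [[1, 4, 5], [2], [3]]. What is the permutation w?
4 2 1 3 5

Reverse the RSK construction: for i from n down to 1, find the cell of Q containing i, remove the entry at that cell from P, and reverse-bump it up through P; the value ejected from row 1 is w(i).

Step i=5: Q has 5 at row 1, column 3; remove that cell from P, ejecting 5. So w(5) = 5. P is now [[1, 3], [2], [4]].
Step i=4: Q has 4 at row 1, column 2; remove that cell from P, ejecting 3. So w(4) = 3. P is now [[1], [2], [4]].
Step i=3: Q has 3 at row 3, column 1; remove 4 from row 3 of P and reverse-bump: 4 enters row 2 and ejects 2; 2 enters row 1 and ejects 1. So w(3) = 1. P is now [[2], [4]].
Step i=2: Q has 2 at row 2, column 1; remove 4 from row 2 of P and reverse-bump: 4 enters row 1 and ejects 2. So w(2) = 2. P is now [[4]].
Step i=1: Q has 1 at row 1, column 1; remove that cell from P, ejecting 4. So w(1) = 4. P is now [].

So w = 4 2 1 3 5.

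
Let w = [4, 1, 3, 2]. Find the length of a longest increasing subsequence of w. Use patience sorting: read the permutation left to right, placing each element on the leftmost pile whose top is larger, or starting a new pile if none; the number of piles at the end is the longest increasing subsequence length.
2

4: new pile. tops = [4]
1: onto pile 1 (replacing 4). tops = [1]
3: new pile. tops = [1, 3]
2: onto pile 2 (replacing 3). tops = [1, 2]

2 piles, so the longest increasing subsequence has length 2.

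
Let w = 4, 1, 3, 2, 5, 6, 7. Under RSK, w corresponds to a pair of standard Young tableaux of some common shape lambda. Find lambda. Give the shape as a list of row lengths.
[5, 1, 1]

RSK row insertion gives P = [[1, 2, 5, 6, 7], [3], [4]], which has shape [5, 1, 1].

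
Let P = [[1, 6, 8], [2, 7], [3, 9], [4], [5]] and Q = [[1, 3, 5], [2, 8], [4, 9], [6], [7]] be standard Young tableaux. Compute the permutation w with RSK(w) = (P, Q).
Reverse the RSK construction: for i from n down to 1, find the cell of Q containing i, remove the entry at that cell from P, and reverse-bump it up through P; the value ejected from row 1 is w(i).

Step i=9: Q has 9 at row 3, column 2; remove 9 from row 3 of P and reverse-bump: 9 enters row 2 and ejects 7; 7 enters row 1 and ejects 6. So w(9) = 6. P is now [[1, 7, 8], [2, 9], [3], [4], [5]].
Step i=8: Q has 8 at row 2, column 2; remove 9 from row 2 of P and reverse-bump: 9 enters row 1 and ejects 8. So w(8) = 8. P is now [[1, 7, 9], [2], [3], [4], [5]].
Step i=7: Q has 7 at row 5, column 1; remove 5 from row 5 of P and reverse-bump: 5 enters row 4 and ejects 4; 4 enters row 3 and ejects 3; 3 enters row 2 and ejects 2; 2 enters row 1 and ejects 1. So w(7) = 1. P is now [[2, 7, 9], [3], [4], [5]].
Step i=6: Q has 6 at row 4, column 1; remove 5 from row 4 of P and reverse-bump: 5 enters row 3 and ejects 4; 4 enters row 2 and ejects 3; 3 enters row 1 and ejects 2. So w(6) = 2. P is now [[3, 7, 9], [4], [5]].
Step i=5: Q has 5 at row 1, column 3; remove that cell from P, ejecting 9. So w(5) = 9. P is now [[3, 7], [4], [5]].
Step i=4: Q has 4 at row 3, column 1; remove 5 from row 3 of P and reverse-bump: 5 enters row 2 and ejects 4; 4 enters row 1 and ejects 3. So w(4) = 3. P is now [[4, 7], [5]].
Step i=3: Q has 3 at row 1, column 2; remove that cell from P, ejecting 7. So w(3) = 7. P is now [[4], [5]].
Step i=2: Q has 2 at row 2, column 1; remove 5 from row 2 of P and reverse-bump: 5 enters row 1 and ejects 4. So w(2) = 4. P is now [[5]].
Step i=1: Q has 1 at row 1, column 1; remove that cell from P, ejecting 5. So w(1) = 5. P is now [].

So w = 5 4 7 3 9 2 1 8 6.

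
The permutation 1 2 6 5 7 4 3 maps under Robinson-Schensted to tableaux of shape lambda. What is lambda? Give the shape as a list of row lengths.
Row-insert each entry into an empty tableau.

After inserting 1: P = [[1]].
After inserting 2: P = [[1, 2]].
After inserting 6: P = [[1, 2, 6]].
After inserting 5: P = [[1, 2, 5], [6]].
After inserting 7: P = [[1, 2, 5, 7], [6]].
After inserting 4: P = [[1, 2, 4, 7], [5], [6]].
After inserting 3: P = [[1, 2, 3, 7], [4], [5], [6]].

The final insertion tableau P = [[1, 2, 3, 7], [4], [5], [6]] has shape [4, 1, 1, 1].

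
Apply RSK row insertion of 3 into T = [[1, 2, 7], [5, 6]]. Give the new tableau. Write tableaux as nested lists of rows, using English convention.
[[1, 2, 3], [5, 6, 7]]

In row 1, 3 replaces 7 (the leftmost entry greater than 3); 7 is bumped to row 2. 7 is appended to row 2. The new tableau is [[1, 2, 3], [5, 6, 7]].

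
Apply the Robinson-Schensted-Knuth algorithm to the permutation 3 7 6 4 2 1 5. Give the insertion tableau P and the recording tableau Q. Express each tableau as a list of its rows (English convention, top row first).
Insert each entry of the permutation into P by Schensted row insertion, recording in Q the position of each new cell.

After inserting 3: P = [[3]].
After inserting 7: P = [[3, 7]].
After inserting 6: P = [[3, 6], [7]].
After inserting 4: P = [[3, 4], [6], [7]].
After inserting 2: P = [[2, 4], [3], [6], [7]].
After inserting 1: P = [[1, 4], [2], [3], [6], [7]].
After inserting 5: P = [[1, 4, 5], [2], [3], [6], [7]].

So P = [[1, 4, 5], [2], [3], [6], [7]], Q = [[1, 2, 7], [3], [4], [5], [6]].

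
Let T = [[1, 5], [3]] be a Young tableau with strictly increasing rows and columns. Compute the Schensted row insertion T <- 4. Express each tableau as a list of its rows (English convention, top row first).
In row 1, 4 replaces 5 (the leftmost entry greater than 4); 5 is bumped to row 2. 5 is appended to row 2. The new tableau is [[1, 4], [3, 5]].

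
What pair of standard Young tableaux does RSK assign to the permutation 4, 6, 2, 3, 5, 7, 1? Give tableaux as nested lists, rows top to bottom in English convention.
Insert each entry of the permutation into P by Schensted row insertion, recording in Q the position of each new cell.

Insert 4: appended to row 1. P = [[4]].
Insert 6: appended to row 1. P = [[4, 6]].
Insert 2: 2 bumps 4 from row 1; 4 starts row 2. P = [[2, 6], [4]].
Insert 3: 3 bumps 6 from row 1; 6 appends to row 2. P = [[2, 3], [4, 6]].
Insert 5: appended to row 1. P = [[2, 3, 5], [4, 6]].
Insert 7: appended to row 1. P = [[2, 3, 5, 7], [4, 6]].
Insert 1: 1 bumps 2 from row 1; 2 bumps 4 from row 2; 4 starts row 3. P = [[1, 3, 5, 7], [2, 6], [4]].

So P = [[1, 3, 5, 7], [2, 6], [4]], Q = [[1, 2, 5, 6], [3, 4], [7]].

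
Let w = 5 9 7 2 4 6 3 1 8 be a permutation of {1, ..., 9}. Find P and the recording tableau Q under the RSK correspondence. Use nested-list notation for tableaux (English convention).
P = [[1, 3, 6, 8], [2, 7], [4], [5], [9]], Q = [[1, 2, 6, 9], [3, 5], [4], [7], [8]]

Insert each entry of the permutation into P by Schensted row insertion, recording in Q the position of each new cell.

Insert 5: appended to row 1. P = [[5]].
Insert 9: appended to row 1. P = [[5, 9]].
Insert 7: 7 bumps 9 from row 1; 9 starts row 2. P = [[5, 7], [9]].
Insert 2: 2 bumps 5 from row 1; 5 bumps 9 from row 2; 9 starts row 3. P = [[2, 7], [5], [9]].
Insert 4: 4 bumps 7 from row 1; 7 appends to row 2. P = [[2, 4], [5, 7], [9]].
Insert 6: appended to row 1. P = [[2, 4, 6], [5, 7], [9]].
Insert 3: 3 bumps 4 from row 1; 4 bumps 5 from row 2; 5 bumps 9 from row 3; 9 starts row 4. P = [[2, 3, 6], [4, 7], [5], [9]].
Insert 1: 1 bumps 2 from row 1; 2 bumps 4 from row 2; 4 bumps 5 from row 3; 5 bumps 9 from row 4; 9 starts row 5. P = [[1, 3, 6], [2, 7], [4], [5], [9]].
Insert 8: appended to row 1. P = [[1, 3, 6, 8], [2, 7], [4], [5], [9]].

So P = [[1, 3, 6, 8], [2, 7], [4], [5], [9]], Q = [[1, 2, 6, 9], [3, 5], [4], [7], [8]].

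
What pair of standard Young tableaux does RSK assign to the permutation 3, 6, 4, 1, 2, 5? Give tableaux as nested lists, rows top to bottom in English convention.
P = [[1, 2, 5], [3, 4], [6]], Q = [[1, 2, 6], [3, 5], [4]]

Insert each entry of the permutation into P by Schensted row insertion, recording in Q the position of each new cell.

Insert 3: appended to row 1. P = [[3]], Q = [[1]].
Insert 6: appended to row 1. P = [[3, 6]], Q = [[1, 2]].
Insert 4: 4 bumps 6 from row 1; 6 starts row 2. P = [[3, 4], [6]], Q = [[1, 2], [3]].
Insert 1: 1 bumps 3 from row 1; 3 bumps 6 from row 2; 6 starts row 3. P = [[1, 4], [3], [6]], Q = [[1, 2], [3], [4]].
Insert 2: 2 bumps 4 from row 1; 4 appends to row 2. P = [[1, 2], [3, 4], [6]], Q = [[1, 2], [3, 5], [4]].
Insert 5: appended to row 1. P = [[1, 2, 5], [3, 4], [6]], Q = [[1, 2, 6], [3, 5], [4]].

So P = [[1, 2, 5], [3, 4], [6]], Q = [[1, 2, 6], [3, 5], [4]].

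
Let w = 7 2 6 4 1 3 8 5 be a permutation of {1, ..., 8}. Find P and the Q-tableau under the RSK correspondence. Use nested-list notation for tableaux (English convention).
Insert each entry of the permutation into P by Schensted row insertion, recording in Q the position of each new cell.

Insert 7: appended to row 1. P = [[7]].
Insert 2: 2 bumps 7 from row 1; 7 starts row 2. P = [[2], [7]].
Insert 6: appended to row 1. P = [[2, 6], [7]].
Insert 4: 4 bumps 6 from row 1; 6 bumps 7 from row 2; 7 starts row 3. P = [[2, 4], [6], [7]].
Insert 1: 1 bumps 2 from row 1; 2 bumps 6 from row 2; 6 bumps 7 from row 3; 7 starts row 4. P = [[1, 4], [2], [6], [7]].
Insert 3: 3 bumps 4 from row 1; 4 appends to row 2. P = [[1, 3], [2, 4], [6], [7]].
Insert 8: appended to row 1. P = [[1, 3, 8], [2, 4], [6], [7]].
Insert 5: 5 bumps 8 from row 1; 8 appends to row 2. P = [[1, 3, 5], [2, 4, 8], [6], [7]].

So P = [[1, 3, 5], [2, 4, 8], [6], [7]], Q = [[1, 3, 7], [2, 6, 8], [4], [5]].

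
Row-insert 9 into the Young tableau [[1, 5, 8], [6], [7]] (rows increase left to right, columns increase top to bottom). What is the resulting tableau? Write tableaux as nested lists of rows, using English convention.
[[1, 5, 8, 9], [6], [7]]

9 is larger than every entry of row 1, so it is appended to row 1. The new tableau is [[1, 5, 8, 9], [6], [7]].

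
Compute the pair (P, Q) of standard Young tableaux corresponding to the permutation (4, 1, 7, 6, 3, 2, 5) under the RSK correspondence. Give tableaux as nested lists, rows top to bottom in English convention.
P = [[1, 2, 5], [3, 6], [4], [7]], Q = [[1, 3, 7], [2, 4], [5], [6]]

Insert each entry of the permutation into P by Schensted row insertion, recording in Q the position of each new cell.

After inserting 4: P = [[4]].
After inserting 1: P = [[1], [4]].
After inserting 7: P = [[1, 7], [4]].
After inserting 6: P = [[1, 6], [4, 7]].
After inserting 3: P = [[1, 3], [4, 6], [7]].
After inserting 2: P = [[1, 2], [3, 6], [4], [7]].
After inserting 5: P = [[1, 2, 5], [3, 6], [4], [7]].

So P = [[1, 2, 5], [3, 6], [4], [7]], Q = [[1, 3, 7], [2, 4], [5], [6]].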